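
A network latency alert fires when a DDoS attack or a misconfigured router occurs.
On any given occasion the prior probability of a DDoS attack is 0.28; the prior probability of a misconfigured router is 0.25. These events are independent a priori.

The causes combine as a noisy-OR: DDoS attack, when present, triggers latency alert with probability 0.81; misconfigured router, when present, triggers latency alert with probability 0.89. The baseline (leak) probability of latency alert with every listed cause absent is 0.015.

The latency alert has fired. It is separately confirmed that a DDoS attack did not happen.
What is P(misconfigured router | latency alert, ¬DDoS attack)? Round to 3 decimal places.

P(misconfigured router | latency alert, ¬DDoS attack) ≈ 0.952

Under noisy-OR, P(latency alert | causes) = 1 − (1−0.015)·∏(1−qᵢ) over the active causes.
Numerator (weight on configurations with misconfigured router): 0.89165*0.25 = 0.222913
The normalizing constant is 0.015*0.75 + 0.89165*0.25 = 0.234163
P(misconfigured router | latency alert, ¬DDoS attack) = 0.222913/0.234163 ≈ 0.952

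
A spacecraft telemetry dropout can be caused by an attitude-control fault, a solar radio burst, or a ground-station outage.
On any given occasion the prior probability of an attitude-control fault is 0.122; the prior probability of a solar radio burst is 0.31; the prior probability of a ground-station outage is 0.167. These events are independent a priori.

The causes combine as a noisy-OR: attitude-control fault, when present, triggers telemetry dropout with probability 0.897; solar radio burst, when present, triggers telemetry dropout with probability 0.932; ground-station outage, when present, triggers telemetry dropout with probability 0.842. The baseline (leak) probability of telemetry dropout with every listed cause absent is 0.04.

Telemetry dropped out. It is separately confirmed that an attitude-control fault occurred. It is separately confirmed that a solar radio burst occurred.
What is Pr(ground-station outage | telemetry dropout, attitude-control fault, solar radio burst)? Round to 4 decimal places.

Under noisy-OR, P(telemetry dropout | causes) = 1 − (1−0.04)·∏(1−qᵢ) over the active causes.
Enumerate both values of ground-station outage and weight by the priors:
  P(telemetry dropout | attitude-control fault, solar radio burst) = 0.993276*0.833 + 0.998938*0.167
        = 0.827399 + 0.166823 = 0.994222
Keeping only the ground-station outage-present terms gives 0.166823, so
  P(ground-station outage | telemetry dropout, attitude-control fault, solar radio burst) = 0.166823 / 0.994222 ≈ 0.1678

Pr(ground-station outage | telemetry dropout, attitude-control fault, solar radio burst) ≈ 0.1678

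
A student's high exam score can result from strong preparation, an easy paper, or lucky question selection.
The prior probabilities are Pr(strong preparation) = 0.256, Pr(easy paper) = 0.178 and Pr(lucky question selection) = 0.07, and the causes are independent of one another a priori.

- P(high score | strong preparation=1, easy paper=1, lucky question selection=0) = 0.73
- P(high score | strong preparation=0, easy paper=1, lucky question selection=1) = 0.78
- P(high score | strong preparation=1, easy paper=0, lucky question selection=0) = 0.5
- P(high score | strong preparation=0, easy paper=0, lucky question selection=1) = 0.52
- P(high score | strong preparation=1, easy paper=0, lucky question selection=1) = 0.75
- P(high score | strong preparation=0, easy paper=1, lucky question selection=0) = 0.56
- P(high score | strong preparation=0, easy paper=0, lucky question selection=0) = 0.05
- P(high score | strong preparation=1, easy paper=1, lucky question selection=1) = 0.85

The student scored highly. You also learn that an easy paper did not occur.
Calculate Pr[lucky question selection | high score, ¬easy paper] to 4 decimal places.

Pr[lucky question selection | high score, ¬easy paper] ≈ 0.2087

P(high score | ¬easy paper) = 0.05*0.744*0.93 + 0.52*0.744*0.07 + 0.5*0.256*0.93 + 0.75*0.256*0.07 = 0.034596 + 0.027082 + 0.119040 + 0.013440 = 0.194158
Of this, 0.040522 comes from 0.027082 + 0.013440 (the lucky question selection=true cases).
Hence the posterior is 0.040522/0.194158 ≈ 0.2087.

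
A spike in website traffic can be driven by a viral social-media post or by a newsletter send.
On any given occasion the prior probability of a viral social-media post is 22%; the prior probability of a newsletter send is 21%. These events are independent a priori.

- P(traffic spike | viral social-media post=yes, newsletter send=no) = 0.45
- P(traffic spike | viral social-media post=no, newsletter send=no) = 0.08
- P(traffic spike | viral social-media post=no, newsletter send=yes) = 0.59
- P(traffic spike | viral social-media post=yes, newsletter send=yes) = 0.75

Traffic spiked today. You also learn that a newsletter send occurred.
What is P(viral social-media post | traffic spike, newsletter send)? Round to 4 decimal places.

P(viral social-media post | traffic spike, newsletter send) ≈ 0.2639

Numerator (weight on configurations with viral social-media post): 0.75*0.22 = 0.165000
The normalizing constant is 0.59*0.78 + 0.75*0.22 = 0.625200
Posterior = 0.165000 / 0.625200 ≈ 0.2639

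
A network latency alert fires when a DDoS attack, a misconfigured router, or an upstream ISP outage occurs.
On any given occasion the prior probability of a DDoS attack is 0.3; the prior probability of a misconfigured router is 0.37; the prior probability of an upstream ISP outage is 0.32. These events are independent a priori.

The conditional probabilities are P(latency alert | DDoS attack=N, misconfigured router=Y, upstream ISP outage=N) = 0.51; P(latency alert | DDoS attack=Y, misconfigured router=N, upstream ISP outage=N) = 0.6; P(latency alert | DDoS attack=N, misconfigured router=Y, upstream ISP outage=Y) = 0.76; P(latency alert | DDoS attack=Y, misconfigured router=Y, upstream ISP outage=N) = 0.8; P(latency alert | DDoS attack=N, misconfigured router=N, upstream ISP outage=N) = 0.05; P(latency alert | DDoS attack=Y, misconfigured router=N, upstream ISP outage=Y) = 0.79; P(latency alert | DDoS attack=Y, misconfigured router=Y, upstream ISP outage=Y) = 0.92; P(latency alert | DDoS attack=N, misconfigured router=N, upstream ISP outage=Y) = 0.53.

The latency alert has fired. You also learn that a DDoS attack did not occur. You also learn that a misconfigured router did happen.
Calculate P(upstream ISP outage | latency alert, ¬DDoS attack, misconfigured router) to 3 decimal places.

P(latency alert | ¬DDoS attack, misconfigured router) = 0.51·0.68 + 0.76·0.32 = 0.346800 + 0.243200 = 0.590000
Of this, 0.243200 comes from 0.76·0.32 (the upstream ISP outage=true cases).
P(upstream ISP outage | latency alert, ¬DDoS attack, misconfigured router) = 0.243200 / 0.590000 ≈ 0.412

P(upstream ISP outage | latency alert, ¬DDoS attack, misconfigured router) ≈ 0.412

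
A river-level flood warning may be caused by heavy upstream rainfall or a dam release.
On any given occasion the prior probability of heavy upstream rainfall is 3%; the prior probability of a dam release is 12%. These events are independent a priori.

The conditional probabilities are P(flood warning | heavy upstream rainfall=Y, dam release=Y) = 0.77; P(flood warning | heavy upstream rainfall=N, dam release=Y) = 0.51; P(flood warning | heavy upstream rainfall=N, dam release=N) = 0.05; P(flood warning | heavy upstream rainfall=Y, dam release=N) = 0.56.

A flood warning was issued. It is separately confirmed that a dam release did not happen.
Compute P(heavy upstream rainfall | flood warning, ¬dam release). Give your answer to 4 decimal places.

P(heavy upstream rainfall | flood warning, ¬dam release) ≈ 0.2573

By total probability over both values of heavy upstream rainfall:
  P(flood warning | ¬dam release) = 0.05·0.97 + 0.56·0.03
        = 0.048500 + 0.016800 = 0.065300
The terms with heavy upstream rainfall present sum to 0.016800, so
  P(heavy upstream rainfall | flood warning, ¬dam release) = 0.016800 / 0.065300 ≈ 0.2573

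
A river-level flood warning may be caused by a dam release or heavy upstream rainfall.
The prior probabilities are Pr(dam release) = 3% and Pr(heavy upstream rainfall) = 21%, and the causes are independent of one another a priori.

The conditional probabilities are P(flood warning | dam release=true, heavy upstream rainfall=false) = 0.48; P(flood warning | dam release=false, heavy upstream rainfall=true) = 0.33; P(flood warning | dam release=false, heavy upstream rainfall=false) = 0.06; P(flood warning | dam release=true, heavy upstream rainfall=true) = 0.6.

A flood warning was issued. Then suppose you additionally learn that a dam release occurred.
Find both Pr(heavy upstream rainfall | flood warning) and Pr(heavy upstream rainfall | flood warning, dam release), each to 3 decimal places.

Pr(heavy upstream rainfall | flood warning) ≈ 0.553; Pr(heavy upstream rainfall | flood warning, dam release) ≈ 0.249

Weight on heavy upstream rainfall=true, given the evidence: 0.067221 + 0.003780 = 0.071001
Denominator P(flood warning): 0.06·0.97·0.79 + 0.33·0.97·0.21 + 0.48·0.03·0.79 + 0.6·0.03·0.21 = 0.128355
P(heavy upstream rainfall | flood warning) = 0.071001/0.128355 ≈ 0.553

Now condition on the additional information:
P(flood warning | dam release) = 0.48×0.79 + 0.6×0.21 = 0.379200 + 0.126000 = 0.505200
Of this, 0.126000 comes from 0.6×0.21 (the heavy upstream rainfall=true cases).
Hence the posterior is 0.126000/0.505200 ≈ 0.249.
— dam release explains away the evidence for heavy upstream rainfall.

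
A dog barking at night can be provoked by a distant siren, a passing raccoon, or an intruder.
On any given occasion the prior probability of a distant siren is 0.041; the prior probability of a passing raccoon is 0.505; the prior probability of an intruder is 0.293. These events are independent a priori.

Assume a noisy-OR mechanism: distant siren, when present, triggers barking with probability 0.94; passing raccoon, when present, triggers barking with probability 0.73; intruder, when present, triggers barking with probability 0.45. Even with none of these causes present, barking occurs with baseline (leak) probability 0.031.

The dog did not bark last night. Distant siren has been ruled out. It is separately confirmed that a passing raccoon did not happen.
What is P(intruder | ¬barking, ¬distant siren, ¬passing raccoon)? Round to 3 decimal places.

P(intruder | ¬barking, ¬distant siren, ¬passing raccoon) ≈ 0.186

Under noisy-OR, P(barking | causes) = 1 − (1−0.031)·∏(1−qᵢ) over the active causes.
P(¬barking | ¬distant siren, ¬passing raccoon) = 0.969×0.707 + 0.53295×0.293 = 0.685083 + 0.156154 = 0.841237
The intruder-present share is 0.53295×0.293 = 0.156154.
So P(intruder | ¬barking, ¬distant siren, ¬passing raccoon) = 0.156154/0.841237 ≈ 0.186.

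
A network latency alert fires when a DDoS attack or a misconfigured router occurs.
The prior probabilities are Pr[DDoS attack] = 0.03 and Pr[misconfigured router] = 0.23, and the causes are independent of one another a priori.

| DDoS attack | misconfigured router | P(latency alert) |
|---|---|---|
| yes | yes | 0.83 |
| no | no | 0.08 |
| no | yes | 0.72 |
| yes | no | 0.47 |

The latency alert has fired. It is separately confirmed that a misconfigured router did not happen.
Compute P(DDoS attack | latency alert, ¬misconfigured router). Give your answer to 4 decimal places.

Enumerate both values of DDoS attack and weight by the priors:
  P(latency alert | ¬misconfigured router) = 0.08×0.97 + 0.47×0.03
        = 0.077600 + 0.014100 = 0.091700
Keeping only the DDoS attack-present terms gives 0.014100, so
  P(DDoS attack | latency alert, ¬misconfigured router) = 0.014100 / 0.091700 ≈ 0.1538

P(DDoS attack | latency alert, ¬misconfigured router) ≈ 0.1538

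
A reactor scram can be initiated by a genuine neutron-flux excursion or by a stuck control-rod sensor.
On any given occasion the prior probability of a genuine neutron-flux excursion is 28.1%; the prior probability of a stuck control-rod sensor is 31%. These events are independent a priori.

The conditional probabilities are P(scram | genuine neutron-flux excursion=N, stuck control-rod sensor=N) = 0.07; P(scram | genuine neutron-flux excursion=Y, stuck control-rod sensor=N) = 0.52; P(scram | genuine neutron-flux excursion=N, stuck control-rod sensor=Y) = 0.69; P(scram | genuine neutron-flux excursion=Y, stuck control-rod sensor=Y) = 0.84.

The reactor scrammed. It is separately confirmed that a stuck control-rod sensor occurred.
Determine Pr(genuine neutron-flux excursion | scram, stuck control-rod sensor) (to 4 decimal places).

Pr(genuine neutron-flux excursion | scram, stuck control-rod sensor) ≈ 0.3224

P(scram | stuck control-rod sensor) = 0.69·0.719 + 0.84·0.281 = 0.496110 + 0.236040 = 0.732150
The genuine neutron-flux excursion-present share is 0.84·0.281 = 0.236040.
So P(genuine neutron-flux excursion | scram, stuck control-rod sensor) = 0.236040/0.732150 ≈ 0.3224.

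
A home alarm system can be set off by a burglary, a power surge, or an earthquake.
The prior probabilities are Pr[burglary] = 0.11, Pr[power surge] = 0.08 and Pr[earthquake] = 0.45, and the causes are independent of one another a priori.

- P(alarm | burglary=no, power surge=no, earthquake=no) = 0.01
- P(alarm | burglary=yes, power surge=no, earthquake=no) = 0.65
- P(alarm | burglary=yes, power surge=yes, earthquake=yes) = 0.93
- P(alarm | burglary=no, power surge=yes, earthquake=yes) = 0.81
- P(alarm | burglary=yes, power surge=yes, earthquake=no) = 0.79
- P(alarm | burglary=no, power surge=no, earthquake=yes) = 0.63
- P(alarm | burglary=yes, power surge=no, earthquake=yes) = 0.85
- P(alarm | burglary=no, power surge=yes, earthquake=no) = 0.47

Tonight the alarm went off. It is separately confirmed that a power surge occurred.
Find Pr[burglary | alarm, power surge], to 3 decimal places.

For the numerator, keep only burglary=true terms: 0.047795 + 0.046035 = 0.093830
Denominator P(alarm | power surge): 0.47*0.89*0.55 + 0.81*0.89*0.45 + 0.79*0.11*0.55 + 0.93*0.11*0.45 = 0.648300
Posterior = 0.093830 / 0.648300 ≈ 0.145

Pr[burglary | alarm, power surge] ≈ 0.145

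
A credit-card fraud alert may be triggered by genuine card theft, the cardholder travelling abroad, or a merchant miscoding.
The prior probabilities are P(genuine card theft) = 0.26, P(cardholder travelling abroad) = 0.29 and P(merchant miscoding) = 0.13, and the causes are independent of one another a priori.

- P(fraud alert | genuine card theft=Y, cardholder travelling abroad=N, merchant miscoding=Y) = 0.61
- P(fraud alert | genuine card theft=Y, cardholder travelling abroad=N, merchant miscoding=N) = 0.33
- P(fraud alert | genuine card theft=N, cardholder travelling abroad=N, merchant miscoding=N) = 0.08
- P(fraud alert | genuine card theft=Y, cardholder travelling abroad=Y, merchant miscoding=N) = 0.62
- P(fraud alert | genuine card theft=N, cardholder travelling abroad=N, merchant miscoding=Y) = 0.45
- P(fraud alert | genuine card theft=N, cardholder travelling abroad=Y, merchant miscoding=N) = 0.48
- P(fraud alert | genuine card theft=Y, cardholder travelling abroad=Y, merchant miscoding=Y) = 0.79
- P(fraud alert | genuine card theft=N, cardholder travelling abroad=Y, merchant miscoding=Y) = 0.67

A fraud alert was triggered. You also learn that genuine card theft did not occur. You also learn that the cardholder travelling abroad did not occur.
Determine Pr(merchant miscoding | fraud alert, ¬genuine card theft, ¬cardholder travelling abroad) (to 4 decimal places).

For the numerator, keep only merchant miscoding=true terms: 0.45×0.13 = 0.058500
The normalizing constant is 0.08×0.87 + 0.45×0.13 = 0.128100
P(merchant miscoding | fraud alert, ¬genuine card theft, ¬cardholder travelling abroad) = 0.058500/0.128100 ≈ 0.4567

Pr(merchant miscoding | fraud alert, ¬genuine card theft, ¬cardholder travelling abroad) ≈ 0.4567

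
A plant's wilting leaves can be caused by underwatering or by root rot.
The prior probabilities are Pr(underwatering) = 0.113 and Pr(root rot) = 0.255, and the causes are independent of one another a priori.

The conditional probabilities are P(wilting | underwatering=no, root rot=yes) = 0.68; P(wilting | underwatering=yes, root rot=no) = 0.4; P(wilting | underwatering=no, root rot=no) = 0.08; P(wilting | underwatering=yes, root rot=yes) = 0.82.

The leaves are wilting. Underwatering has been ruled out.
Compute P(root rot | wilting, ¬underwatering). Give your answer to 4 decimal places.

P(root rot | wilting, ¬underwatering) ≈ 0.7442

Weight on root rot=true, given the evidence: 0.68*0.255 = 0.173400
The normalizing constant is 0.08*0.745 + 0.68*0.255 = 0.233000
P(root rot | wilting, ¬underwatering) = 0.173400/0.233000 ≈ 0.7442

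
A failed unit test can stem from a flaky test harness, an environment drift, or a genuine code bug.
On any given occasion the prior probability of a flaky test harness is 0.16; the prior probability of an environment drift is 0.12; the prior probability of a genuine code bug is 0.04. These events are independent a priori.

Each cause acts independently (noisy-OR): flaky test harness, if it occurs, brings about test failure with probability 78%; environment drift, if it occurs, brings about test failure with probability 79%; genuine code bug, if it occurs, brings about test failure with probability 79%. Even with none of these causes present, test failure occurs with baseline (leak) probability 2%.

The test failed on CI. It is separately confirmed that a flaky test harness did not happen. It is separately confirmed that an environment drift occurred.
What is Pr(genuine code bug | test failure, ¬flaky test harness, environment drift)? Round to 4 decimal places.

Under noisy-OR, P(test failure | causes) = 1 − (1−0.02)·∏(1−qᵢ) over the active causes.
Numerator (weight on configurations with genuine code bug): 0.956782·0.04 = 0.038271
Normalizer over all consistent configurations: 0.7942·0.96 + 0.956782·0.04 = 0.800703
Posterior = 0.038271 / 0.800703 ≈ 0.0478

Pr(genuine code bug | test failure, ¬flaky test harness, environment drift) ≈ 0.0478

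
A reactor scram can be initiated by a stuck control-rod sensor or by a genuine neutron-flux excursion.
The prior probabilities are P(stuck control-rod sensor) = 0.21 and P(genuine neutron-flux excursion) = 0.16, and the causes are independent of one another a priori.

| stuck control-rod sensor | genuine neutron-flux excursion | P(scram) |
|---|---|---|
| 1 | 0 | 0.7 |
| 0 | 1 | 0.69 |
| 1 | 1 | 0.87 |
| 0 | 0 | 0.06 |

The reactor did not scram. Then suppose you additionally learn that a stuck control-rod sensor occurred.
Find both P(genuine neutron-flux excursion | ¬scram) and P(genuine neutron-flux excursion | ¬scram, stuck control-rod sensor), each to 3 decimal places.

P(genuine neutron-flux excursion | ¬scram) ≈ 0.060; P(genuine neutron-flux excursion | ¬scram, stuck control-rod sensor) ≈ 0.076

For the numerator, keep only genuine neutron-flux excursion=true terms: 0.039184 + 0.004368 = 0.043552
Denominator P(¬scram): 0.94·0.79·0.84 + 0.31·0.79·0.16 + 0.3·0.21·0.84 + 0.13·0.21·0.16 = 0.720256
P(genuine neutron-flux excursion | ¬scram) = 0.043552/0.720256 ≈ 0.060

Now condition on the additional information:
Weight on genuine neutron-flux excursion=true, given the evidence: 0.13·0.16 = 0.020800
Denominator P(¬scram | stuck control-rod sensor): 0.3·0.84 + 0.13·0.16 = 0.272800
P(genuine neutron-flux excursion | ¬scram, stuck control-rod sensor) = 0.020800/0.272800 ≈ 0.076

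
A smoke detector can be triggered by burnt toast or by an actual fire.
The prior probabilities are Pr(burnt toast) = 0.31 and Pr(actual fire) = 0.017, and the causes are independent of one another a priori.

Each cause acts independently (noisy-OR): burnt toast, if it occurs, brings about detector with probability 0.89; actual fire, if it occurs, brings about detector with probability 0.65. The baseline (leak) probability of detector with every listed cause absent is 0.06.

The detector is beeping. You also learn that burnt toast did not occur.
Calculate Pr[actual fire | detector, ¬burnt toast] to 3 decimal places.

Under noisy-OR, P(detector | causes) = 1 − (1−0.06)·∏(1−qᵢ) over the active causes.
Weight on actual fire=true, given the evidence: 0.671×0.017 = 0.011407
Normalizer over all consistent configurations: 0.06×0.983 + 0.671×0.017 = 0.070387
Posterior = 0.011407 / 0.070387 ≈ 0.162

Pr[actual fire | detector, ¬burnt toast] ≈ 0.162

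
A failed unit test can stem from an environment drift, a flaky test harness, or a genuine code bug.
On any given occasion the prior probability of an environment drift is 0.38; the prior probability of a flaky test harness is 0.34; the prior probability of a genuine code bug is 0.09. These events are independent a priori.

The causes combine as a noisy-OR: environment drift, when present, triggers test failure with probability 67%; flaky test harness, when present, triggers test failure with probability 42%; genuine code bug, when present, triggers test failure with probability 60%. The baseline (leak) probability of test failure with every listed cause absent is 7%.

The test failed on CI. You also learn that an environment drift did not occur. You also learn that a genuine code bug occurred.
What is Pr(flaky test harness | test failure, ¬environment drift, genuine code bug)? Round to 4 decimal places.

Pr(flaky test harness | test failure, ¬environment drift, genuine code bug) ≈ 0.3915

Under noisy-OR, P(test failure | causes) = 1 − (1−0.07)·∏(1−qᵢ) over the active causes.
Numerator (weight on configurations with flaky test harness): 0.78424×0.34 = 0.266642
The normalizing constant is 0.628×0.66 + 0.78424×0.34 = 0.681122
Posterior = 0.266642 / 0.681122 ≈ 0.3915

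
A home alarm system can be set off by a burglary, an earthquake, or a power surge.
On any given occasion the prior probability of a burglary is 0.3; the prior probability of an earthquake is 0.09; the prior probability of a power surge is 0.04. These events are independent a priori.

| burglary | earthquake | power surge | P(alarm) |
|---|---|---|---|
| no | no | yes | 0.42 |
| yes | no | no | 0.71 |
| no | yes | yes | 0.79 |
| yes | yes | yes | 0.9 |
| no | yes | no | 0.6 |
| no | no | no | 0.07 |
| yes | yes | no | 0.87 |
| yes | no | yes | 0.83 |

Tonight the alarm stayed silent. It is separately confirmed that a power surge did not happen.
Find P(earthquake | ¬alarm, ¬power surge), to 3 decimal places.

By total probability over the 4 (burglary, earthquake) configurations:
  P(¬alarm | ¬power surge) = 0.93·0.7·0.91 + 0.4·0.7·0.09 + 0.29·0.3·0.91 + 0.13·0.3·0.09
        = 0.592410 + 0.025200 + 0.079170 + 0.003510 = 0.700290
The terms with earthquake present sum to 0.028710, so
  P(earthquake | ¬alarm, ¬power surge) = 0.028710 / 0.700290 ≈ 0.041

P(earthquake | ¬alarm, ¬power surge) ≈ 0.041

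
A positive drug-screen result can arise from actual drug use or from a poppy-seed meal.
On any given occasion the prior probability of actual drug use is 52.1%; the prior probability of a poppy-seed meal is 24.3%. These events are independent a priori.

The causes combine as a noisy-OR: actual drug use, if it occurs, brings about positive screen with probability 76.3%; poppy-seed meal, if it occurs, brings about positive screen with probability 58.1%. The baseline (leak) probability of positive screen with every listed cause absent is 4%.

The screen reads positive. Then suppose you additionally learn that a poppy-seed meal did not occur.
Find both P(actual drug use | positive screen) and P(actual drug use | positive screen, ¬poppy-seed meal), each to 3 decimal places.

Under noisy-OR, P(positive screen | causes) = 1 − (1−0.04)·∏(1−qᵢ) over the active causes.
By total probability over the 4 (actual drug use, poppy-seed meal) configurations:
  P(positive screen) = 0.04×0.479×0.757 + 0.59776×0.479×0.243 + 0.77248×0.521×0.757 + 0.904669×0.521×0.243
        = 0.014504 + 0.069577 + 0.304664 + 0.114534 = 0.503279
Configurations with actual drug use contribute 0.419198, so
  P(actual drug use | positive screen) = 0.419198 / 0.503279 ≈ 0.833

Now condition on the additional information:
P(positive screen | ¬poppy-seed meal) = 0.04·0.479 + 0.77248·0.521 = 0.019160 + 0.402462 = 0.421622
The actual drug use-present share is 0.77248·0.521 = 0.402462.
P(actual drug use | positive screen, ¬poppy-seed meal) = 0.402462 / 0.421622 ≈ 0.955
With poppy-seed meal excluded, actual drug use must carry more of the explanatory weight for the positive screen.

P(actual drug use | positive screen) ≈ 0.833; P(actual drug use | positive screen, ¬poppy-seed meal) ≈ 0.955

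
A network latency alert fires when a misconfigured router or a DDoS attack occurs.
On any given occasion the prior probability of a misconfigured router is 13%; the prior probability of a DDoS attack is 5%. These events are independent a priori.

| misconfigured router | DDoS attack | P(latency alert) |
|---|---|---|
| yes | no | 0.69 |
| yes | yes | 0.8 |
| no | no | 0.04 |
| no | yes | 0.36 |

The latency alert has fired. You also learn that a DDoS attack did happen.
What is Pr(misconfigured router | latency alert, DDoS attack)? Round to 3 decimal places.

By total probability over both values of misconfigured router:
  P(latency alert | DDoS attack) = 0.36×0.87 + 0.8×0.13
        = 0.313200 + 0.104000 = 0.417200
Configurations with misconfigured router contribute 0.104000, so
  P(misconfigured router | latency alert, DDoS attack) = 0.104000 / 0.417200 ≈ 0.249

Pr(misconfigured router | latency alert, DDoS attack) ≈ 0.249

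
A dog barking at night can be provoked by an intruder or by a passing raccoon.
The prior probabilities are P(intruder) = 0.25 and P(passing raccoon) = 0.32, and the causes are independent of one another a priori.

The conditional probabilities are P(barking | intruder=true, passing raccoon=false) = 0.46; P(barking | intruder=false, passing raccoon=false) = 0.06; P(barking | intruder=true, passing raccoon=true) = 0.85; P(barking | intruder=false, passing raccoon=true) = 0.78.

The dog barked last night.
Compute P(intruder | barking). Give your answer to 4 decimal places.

P(intruder | barking) ≈ 0.4016

P(barking) = 0.06×0.75×0.68 + 0.78×0.75×0.32 + 0.46×0.25×0.68 + 0.85×0.25×0.32 = 0.030600 + 0.187200 + 0.078200 + 0.068000 = 0.364000
Restricting to configurations with intruder present: 0.078200 + 0.068000 = 0.146200.
P(intruder | barking) = 0.146200 / 0.364000 ≈ 0.4016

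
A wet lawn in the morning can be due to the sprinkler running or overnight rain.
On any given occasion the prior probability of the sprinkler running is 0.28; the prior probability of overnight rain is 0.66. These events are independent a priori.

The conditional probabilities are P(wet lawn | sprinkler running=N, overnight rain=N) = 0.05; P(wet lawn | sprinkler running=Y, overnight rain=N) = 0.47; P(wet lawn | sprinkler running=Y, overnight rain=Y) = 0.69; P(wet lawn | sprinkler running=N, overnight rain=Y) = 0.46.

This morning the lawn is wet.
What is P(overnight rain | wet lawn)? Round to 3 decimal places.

P(overnight rain | wet lawn) ≈ 0.859

For the numerator, keep only overnight rain=true terms: 0.218592 + 0.127512 = 0.346104
Denominator P(wet lawn): 0.05·0.72·0.34 + 0.46·0.72·0.66 + 0.47·0.28·0.34 + 0.69·0.28·0.66 = 0.403088
P(overnight rain | wet lawn) = 0.346104/0.403088 ≈ 0.859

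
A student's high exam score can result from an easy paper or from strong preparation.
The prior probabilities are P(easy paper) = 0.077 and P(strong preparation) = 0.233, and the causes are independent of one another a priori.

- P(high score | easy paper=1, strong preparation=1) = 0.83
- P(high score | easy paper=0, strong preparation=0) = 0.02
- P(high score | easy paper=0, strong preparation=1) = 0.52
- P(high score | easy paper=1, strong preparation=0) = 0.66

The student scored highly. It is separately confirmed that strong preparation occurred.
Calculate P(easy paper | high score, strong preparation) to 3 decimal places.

P(easy paper | high score, strong preparation) ≈ 0.118

Sum P(high score|·) weighted by the priors over both values of easy paper:
  P(high score | strong preparation) = 0.52*0.923 + 0.83*0.077
        = 0.479960 + 0.063910 = 0.543870
The terms with easy paper present sum to 0.063910, so
  P(easy paper | high score, strong preparation) = 0.063910 / 0.543870 ≈ 0.118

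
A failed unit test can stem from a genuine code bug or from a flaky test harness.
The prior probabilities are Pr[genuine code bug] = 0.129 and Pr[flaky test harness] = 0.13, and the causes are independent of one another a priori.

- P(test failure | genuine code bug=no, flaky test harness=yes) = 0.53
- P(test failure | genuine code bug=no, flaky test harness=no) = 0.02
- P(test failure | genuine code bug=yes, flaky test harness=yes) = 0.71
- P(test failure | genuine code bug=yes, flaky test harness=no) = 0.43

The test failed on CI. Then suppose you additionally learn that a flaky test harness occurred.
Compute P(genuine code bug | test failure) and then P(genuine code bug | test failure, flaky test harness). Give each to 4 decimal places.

P(genuine code bug | test failure) ≈ 0.4446; P(genuine code bug | test failure, flaky test harness) ≈ 0.1656

By total probability over the 4 (genuine code bug, flaky test harness) configurations:
  P(test failure) = 0.02*0.871*0.87 + 0.53*0.871*0.13 + 0.43*0.129*0.87 + 0.71*0.129*0.13
        = 0.015155 + 0.060012 + 0.048259 + 0.011907 = 0.135333
Keeping only the genuine code bug-present terms gives 0.060166, so
  P(genuine code bug | test failure) = 0.060166 / 0.135333 ≈ 0.4446

Now also conditioning on flaky test harness=true:
For the numerator, keep only genuine code bug=true terms: 0.71×0.129 = 0.091590
Normalizer over all consistent configurations: 0.53×0.871 + 0.71×0.129 = 0.553220
Posterior = 0.091590 / 0.553220 ≈ 0.1656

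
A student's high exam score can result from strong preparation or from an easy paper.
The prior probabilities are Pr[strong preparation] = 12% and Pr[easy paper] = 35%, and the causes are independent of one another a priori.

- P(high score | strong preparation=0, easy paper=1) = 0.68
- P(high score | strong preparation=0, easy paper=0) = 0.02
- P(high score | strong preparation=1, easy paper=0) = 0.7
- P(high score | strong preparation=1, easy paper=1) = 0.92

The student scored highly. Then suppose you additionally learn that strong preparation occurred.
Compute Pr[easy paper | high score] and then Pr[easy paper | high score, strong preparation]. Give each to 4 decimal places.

Pr[easy paper | high score] ≈ 0.7898; Pr[easy paper | high score, strong preparation] ≈ 0.4144

Enumerate the 4 (strong preparation, easy paper) configurations and weight by the priors:
  P(high score) = 0.02×0.88×0.65 + 0.68×0.88×0.35 + 0.7×0.12×0.65 + 0.92×0.12×0.35
        = 0.011440 + 0.209440 + 0.054600 + 0.038640 = 0.314120
Keeping only the easy paper-present terms gives 0.248080, so
  P(easy paper | high score) = 0.248080 / 0.314120 ≈ 0.7898

With the extra evidence:
Enumerate both values of easy paper and weight by the priors:
  P(high score | strong preparation) = 0.7*0.65 + 0.92*0.35
        = 0.455000 + 0.322000 = 0.777000
The terms with easy paper present sum to 0.322000, so
  P(easy paper | high score, strong preparation) = 0.322000 / 0.777000 ≈ 0.4144
The drop from 0.7898 to 0.4144 is the explaining-away (discounting) effect.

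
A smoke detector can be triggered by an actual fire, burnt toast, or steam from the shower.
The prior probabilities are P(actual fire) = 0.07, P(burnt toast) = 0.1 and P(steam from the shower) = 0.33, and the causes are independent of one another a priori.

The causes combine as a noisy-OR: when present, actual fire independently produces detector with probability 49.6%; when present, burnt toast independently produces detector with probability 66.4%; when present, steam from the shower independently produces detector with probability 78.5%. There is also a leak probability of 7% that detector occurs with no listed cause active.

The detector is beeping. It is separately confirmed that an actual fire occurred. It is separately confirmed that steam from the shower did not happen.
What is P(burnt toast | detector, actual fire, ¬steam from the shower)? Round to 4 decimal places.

Under noisy-OR, P(detector | causes) = 1 − (1−0.07)·∏(1−qᵢ) over the active causes.
Numerator (weight on configurations with burnt toast): 0.84251×0.1 = 0.084251
Denominator P(detector | actual fire, ¬steam from the shower): 0.53128×0.9 + 0.84251×0.1 = 0.562403
P(burnt toast | detector, actual fire, ¬steam from the shower) = 0.084251/0.562403 ≈ 0.1498

P(burnt toast | detector, actual fire, ¬steam from the shower) ≈ 0.1498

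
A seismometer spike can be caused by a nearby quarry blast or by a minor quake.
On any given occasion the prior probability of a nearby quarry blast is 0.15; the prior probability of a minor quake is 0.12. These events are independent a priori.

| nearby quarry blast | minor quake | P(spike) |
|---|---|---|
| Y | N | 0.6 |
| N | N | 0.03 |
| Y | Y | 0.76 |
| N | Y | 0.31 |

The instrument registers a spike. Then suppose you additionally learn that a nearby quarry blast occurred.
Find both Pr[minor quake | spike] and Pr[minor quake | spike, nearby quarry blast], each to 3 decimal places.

P(spike) = 0.03*0.85*0.88 + 0.31*0.85*0.12 + 0.6*0.15*0.88 + 0.76*0.15*0.12 = 0.022440 + 0.031620 + 0.079200 + 0.013680 = 0.146940
Restricting to configurations with minor quake present: 0.031620 + 0.013680 = 0.045300.
Hence the posterior is 0.045300/0.146940 ≈ 0.308.

With the extra evidence:
P(spike | nearby quarry blast) = 0.6*0.88 + 0.76*0.12 = 0.528000 + 0.091200 = 0.619200
Restricting to configurations with minor quake present: 0.76*0.12 = 0.091200.
So P(minor quake | spike, nearby quarry blast) = 0.091200/0.619200 ≈ 0.147.

Pr[minor quake | spike] ≈ 0.308; Pr[minor quake | spike, nearby quarry blast] ≈ 0.147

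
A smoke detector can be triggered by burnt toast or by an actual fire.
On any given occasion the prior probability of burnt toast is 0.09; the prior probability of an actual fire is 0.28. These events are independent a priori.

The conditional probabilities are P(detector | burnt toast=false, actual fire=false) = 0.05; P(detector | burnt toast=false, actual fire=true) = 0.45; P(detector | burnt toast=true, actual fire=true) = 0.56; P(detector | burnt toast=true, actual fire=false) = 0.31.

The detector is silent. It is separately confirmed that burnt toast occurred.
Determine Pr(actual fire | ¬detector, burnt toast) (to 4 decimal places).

By total probability over both values of actual fire:
  P(¬detector | burnt toast) = 0.69×0.72 + 0.44×0.28
        = 0.496800 + 0.123200 = 0.620000
The terms with actual fire present sum to 0.123200, so
  P(actual fire | ¬detector, burnt toast) = 0.123200 / 0.620000 ≈ 0.1987

Pr(actual fire | ¬detector, burnt toast) ≈ 0.1987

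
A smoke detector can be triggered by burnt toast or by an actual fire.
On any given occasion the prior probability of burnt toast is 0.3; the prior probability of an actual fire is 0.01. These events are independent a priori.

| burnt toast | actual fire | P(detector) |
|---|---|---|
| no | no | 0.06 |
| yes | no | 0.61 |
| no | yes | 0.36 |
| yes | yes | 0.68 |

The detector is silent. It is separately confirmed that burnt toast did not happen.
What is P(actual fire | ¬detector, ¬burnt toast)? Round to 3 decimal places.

P(actual fire | ¬detector, ¬burnt toast) ≈ 0.007

Weight on actual fire=true, given the evidence: 0.64*0.01 = 0.006400
Denominator P(¬detector | ¬burnt toast): 0.94*0.99 + 0.64*0.01 = 0.937000
P(actual fire | ¬detector, ¬burnt toast) = 0.006400/0.937000 ≈ 0.007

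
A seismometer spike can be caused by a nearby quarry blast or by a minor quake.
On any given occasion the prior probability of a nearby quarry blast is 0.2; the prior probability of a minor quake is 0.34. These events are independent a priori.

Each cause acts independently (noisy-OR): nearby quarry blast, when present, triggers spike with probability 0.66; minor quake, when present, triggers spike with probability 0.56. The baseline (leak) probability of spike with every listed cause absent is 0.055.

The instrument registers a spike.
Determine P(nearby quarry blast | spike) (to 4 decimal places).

P(nearby quarry blast | spike) ≈ 0.4405

Under noisy-OR, P(spike | causes) = 1 − (1−0.055)·∏(1−qᵢ) over the active causes.
By total probability over the 4 (nearby quarry blast, minor quake) configurations:
  P(spike) = 0.055×0.8×0.66 + 0.5842×0.8×0.34 + 0.6787×0.2×0.66 + 0.858628×0.2×0.34
        = 0.029040 + 0.158902 + 0.089588 + 0.058387 = 0.335917
Keeping only the nearby quarry blast-present terms gives 0.147975, so
  P(nearby quarry blast | spike) = 0.147975 / 0.335917 ≈ 0.4405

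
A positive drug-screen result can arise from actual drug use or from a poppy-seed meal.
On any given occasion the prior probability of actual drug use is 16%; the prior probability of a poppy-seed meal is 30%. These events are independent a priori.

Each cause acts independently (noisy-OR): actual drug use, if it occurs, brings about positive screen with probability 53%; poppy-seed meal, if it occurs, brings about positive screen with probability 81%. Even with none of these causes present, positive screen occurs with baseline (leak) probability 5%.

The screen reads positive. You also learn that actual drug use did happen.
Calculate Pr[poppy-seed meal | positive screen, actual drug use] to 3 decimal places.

Under noisy-OR, P(positive screen | causes) = 1 − (1−0.05)·∏(1−qᵢ) over the active causes.
Numerator (weight on configurations with poppy-seed meal): 0.915165*0.3 = 0.274550
The normalizing constant is 0.5535*0.7 + 0.915165*0.3 = 0.662000
P(poppy-seed meal | positive screen, actual drug use) = 0.274550/0.662000 ≈ 0.415

Pr[poppy-seed meal | positive screen, actual drug use] ≈ 0.415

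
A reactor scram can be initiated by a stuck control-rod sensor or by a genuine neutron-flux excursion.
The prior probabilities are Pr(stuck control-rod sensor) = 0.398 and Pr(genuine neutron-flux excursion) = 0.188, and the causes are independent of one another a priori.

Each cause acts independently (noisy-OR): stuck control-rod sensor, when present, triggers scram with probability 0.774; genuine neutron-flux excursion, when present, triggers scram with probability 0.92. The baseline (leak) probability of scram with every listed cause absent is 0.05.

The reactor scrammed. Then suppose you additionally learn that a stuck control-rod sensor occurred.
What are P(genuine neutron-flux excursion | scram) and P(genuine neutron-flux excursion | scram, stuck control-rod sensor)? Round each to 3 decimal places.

P(genuine neutron-flux excursion | scram) ≈ 0.390; P(genuine neutron-flux excursion | scram, stuck control-rod sensor) ≈ 0.225

Under noisy-OR, P(scram | causes) = 1 − (1−0.05)·∏(1−qᵢ) over the active causes.
P(scram) = 0.05*0.602*0.812 + 0.924*0.602*0.188 + 0.7853*0.398*0.812 + 0.982824*0.398*0.188 = 0.024441 + 0.104575 + 0.253790 + 0.073539 = 0.456345
The genuine neutron-flux excursion-present share is 0.104575 + 0.073539 = 0.178114.
P(genuine neutron-flux excursion | scram) = 0.178114 / 0.456345 ≈ 0.390

Now condition on the additional information:
Weight on genuine neutron-flux excursion=true, given the evidence: 0.982824·0.188 = 0.184771
Normalizer over all consistent configurations: 0.7853·0.812 + 0.982824·0.188 = 0.822435
P(genuine neutron-flux excursion | scram, stuck control-rod sensor) = 0.184771/0.822435 ≈ 0.225
This is intercausal reasoning (explaining away): once stuck control-rod sensor accounts for the scram, genuine neutron-flux excursion becomes less likely.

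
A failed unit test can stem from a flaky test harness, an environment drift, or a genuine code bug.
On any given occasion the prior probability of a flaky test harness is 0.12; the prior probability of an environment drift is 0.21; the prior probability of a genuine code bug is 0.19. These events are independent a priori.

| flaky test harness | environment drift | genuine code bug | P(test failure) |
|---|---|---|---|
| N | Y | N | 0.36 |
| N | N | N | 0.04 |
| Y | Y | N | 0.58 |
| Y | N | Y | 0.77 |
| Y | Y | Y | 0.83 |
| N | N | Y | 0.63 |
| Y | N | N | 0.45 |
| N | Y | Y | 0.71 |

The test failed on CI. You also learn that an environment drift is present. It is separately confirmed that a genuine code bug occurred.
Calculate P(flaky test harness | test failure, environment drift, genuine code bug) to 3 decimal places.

P(flaky test harness | test failure, environment drift, genuine code bug) ≈ 0.137

P(test failure | environment drift, genuine code bug) = 0.71×0.88 + 0.83×0.12 = 0.624800 + 0.099600 = 0.724400
Restricting to configurations with flaky test harness present: 0.83×0.12 = 0.099600.
Hence the posterior is 0.099600/0.724400 ≈ 0.137.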